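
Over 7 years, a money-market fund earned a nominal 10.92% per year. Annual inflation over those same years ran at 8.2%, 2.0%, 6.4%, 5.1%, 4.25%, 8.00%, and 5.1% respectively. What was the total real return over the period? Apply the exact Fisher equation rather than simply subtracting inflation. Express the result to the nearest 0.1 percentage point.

Cumulative inflation factor: 1.082 × 1.020 × 1.064 × 1.051 × 1.0425 × 1.0800 × 1.051 ≈ 1.46041.
Nominal growth factor: 2.06571. Real growth factor = 2.06571 / 1.46041 ≈ 1.41447.
Total real return ≈ 41.4473%.

41.4%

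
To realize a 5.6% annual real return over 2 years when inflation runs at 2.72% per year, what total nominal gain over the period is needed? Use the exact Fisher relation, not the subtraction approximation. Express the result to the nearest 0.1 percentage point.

17.7%

Required annual nominal rate: (1+5.6%)(1+2.72%) − 1 = 8.47232%.
Cumulative over 2 years: (1 + 0.0847232)^2 − 1 ≈ 0.17662.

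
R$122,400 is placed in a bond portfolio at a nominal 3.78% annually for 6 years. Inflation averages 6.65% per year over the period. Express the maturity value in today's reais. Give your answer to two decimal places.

R$103,919.79

Nominal value at maturity: R$122,400 × (1 + 3.78%)^6 ≈ R$152,919.69.
Price-level factor over 6 years: (1 + 6.65%)^6 ≈ 1.4715165764.
The maturity value deflated by that factor is the answer in today's purchasing power.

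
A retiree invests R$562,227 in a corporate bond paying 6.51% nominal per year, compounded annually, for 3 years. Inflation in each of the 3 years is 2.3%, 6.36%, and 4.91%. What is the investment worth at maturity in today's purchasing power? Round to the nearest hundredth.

R$595,130.22

Nominal value at maturity: R$562,227 × (1 + 6.51%)^3 ≈ R$679,333.22.
Price-level factor over 3 years: 1.023 × 1.0636 × 1.0491 ≈ 1.1414866835.
Dividing the nominal maturity value by the price-level factor gives the value in today's money.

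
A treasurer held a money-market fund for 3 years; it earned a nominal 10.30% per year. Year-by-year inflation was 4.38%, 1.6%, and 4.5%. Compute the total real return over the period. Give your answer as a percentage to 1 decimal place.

Cumulative inflation factor: 1.0438 × 1.016 × 1.045 ≈ 1.10822.
Nominal growth factor: 1.34192. Real growth factor = 1.34192 / 1.10822 ≈ 1.21087.
Total real return ≈ 21.0875%.

21.1%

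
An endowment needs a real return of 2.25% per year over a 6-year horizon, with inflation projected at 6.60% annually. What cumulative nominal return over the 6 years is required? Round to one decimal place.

Required annual nominal rate: (1+2.25%)(1+6.60%) − 1 = 8.9985%.
Cumulative over 6 years: (1 + 0.089985)^6 − 1 ≈ 0.67696.

67.7%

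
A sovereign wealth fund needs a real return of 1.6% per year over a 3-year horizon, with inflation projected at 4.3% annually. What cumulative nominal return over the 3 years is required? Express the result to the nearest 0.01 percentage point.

Required annual nominal rate: (1+1.6%)(1+4.3%) − 1 = 5.9688%.
Cumulative over 3 years: (1 + 0.059688)^3 − 1 ≈ 0.18996.

19.00%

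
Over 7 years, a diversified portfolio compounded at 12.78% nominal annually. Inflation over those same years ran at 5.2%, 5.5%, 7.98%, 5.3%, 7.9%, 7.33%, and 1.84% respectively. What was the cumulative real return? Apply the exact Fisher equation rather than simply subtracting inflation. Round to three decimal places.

Cumulative inflation factor: 1.052 × 1.055 × 1.0798 × 1.053 × 1.079 × 1.0733 × 1.0184 ≈ 1.48834.
Nominal growth factor: 2.32073. Real growth factor = 2.32073 / 1.48834 ≈ 1.55928.
Total real return ≈ 55.9279%.

55.928%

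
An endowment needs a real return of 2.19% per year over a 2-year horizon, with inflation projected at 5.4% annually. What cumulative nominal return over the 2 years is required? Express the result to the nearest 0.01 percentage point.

Required annual nominal rate: (1+2.19%)(1+5.4%) − 1 = 7.70826%.
Cumulative over 2 years: (1 + 0.0770826)^2 − 1 ≈ 0.16011.

16.01%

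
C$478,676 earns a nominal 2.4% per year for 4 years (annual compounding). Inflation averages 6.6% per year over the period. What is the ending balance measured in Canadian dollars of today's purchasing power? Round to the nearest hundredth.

C$407,579.81

Nominal value at maturity: C$478,676 × (1 + 2.4%)^4 ≈ C$526,309.83.
Price-level factor over 4 years: (1 + 6.6%)^4 ≈ 1.2913049587.
Dividing the nominal maturity value by the price-level factor gives the value in today's money.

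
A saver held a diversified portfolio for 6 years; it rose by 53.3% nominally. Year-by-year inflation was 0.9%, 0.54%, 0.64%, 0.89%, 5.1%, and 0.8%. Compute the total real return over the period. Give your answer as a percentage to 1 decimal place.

Cumulative inflation factor: 1.009 × 1.0054 × 1.0064 × 1.0089 × 1.051 × 1.008 ≈ 1.09122.
Nominal growth factor: 1.53300. Real growth factor = 1.53300 / 1.09122 ≈ 1.40485.
Total real return ≈ 40.4850%.

40.5%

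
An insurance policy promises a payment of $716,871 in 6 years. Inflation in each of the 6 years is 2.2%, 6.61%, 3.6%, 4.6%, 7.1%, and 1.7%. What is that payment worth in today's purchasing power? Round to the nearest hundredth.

Price-level factor over 6 years: 1.022 × 1.0661 × 1.036 × 1.046 × 1.071 × 1.017 ≈ 1.2860288247.
Purchasing power today: $716,871 divided by that factor.

$557,429.96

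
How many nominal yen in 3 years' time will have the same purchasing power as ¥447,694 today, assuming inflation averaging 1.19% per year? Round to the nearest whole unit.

¥463,868

Cumulative price-level factor: (1+1.19%)^3 ≈ 1.0361265152.
Multiplying ¥447,694 by the price-level factor gives the future nominal sum.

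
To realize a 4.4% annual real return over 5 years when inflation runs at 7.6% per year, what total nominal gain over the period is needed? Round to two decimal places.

78.88%

Required annual nominal rate: (1+4.4%)(1+7.6%) − 1 = 12.3344%.
Cumulative over 5 years: (1 + 0.123344)^5 − 1 ≈ 0.78881.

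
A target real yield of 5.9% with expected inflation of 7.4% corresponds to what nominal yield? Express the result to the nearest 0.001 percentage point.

By the Fisher equation, 1 + r_nom = (1 + 5.9%)(1 + 7.4%) = 1.059 × 1.074 = 1.137366.
So r_nom = 13.7366%.

13.737%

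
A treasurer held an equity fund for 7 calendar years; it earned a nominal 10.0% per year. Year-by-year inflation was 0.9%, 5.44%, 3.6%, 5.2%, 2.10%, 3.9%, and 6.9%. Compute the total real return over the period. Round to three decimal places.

Cumulative inflation factor: 1.009 × 1.0544 × 1.036 × 1.052 × 1.0210 × 1.039 × 1.069 ≈ 1.31489.
Nominal growth factor: 1.94872. Real growth factor = 1.94872 / 1.31489 ≈ 1.48203.
Total real return ≈ 48.2033%.

48.203%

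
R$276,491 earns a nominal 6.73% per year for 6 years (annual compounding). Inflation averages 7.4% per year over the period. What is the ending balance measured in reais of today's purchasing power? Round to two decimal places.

Nominal value at maturity: R$276,491 × (1 + 6.73%)^6 ≈ R$408,695.69.
Price-level factor over 6 years: (1 + 7.4%)^6 ≈ 1.5347077569.
Dividing the nominal maturity value by the price-level factor gives the value in today's money.

R$266,301.96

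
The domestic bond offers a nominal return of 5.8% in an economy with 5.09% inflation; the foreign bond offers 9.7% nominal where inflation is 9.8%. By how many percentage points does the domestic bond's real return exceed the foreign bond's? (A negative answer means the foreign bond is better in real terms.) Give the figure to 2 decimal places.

0.77

The domestic bond real return: 1.058/1.0509 − 1 = 0.676%.
The foreign bond real return: 1.097/1.098 − 1 = -0.091%.
Difference: 0.676 − (-0.091) = 0.767 pp.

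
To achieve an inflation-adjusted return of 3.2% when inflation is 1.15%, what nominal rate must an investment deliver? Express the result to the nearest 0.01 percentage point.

By the Fisher equation, 1 + r_nom = (1 + 3.2%)(1 + 1.15%) = 1.032 × 1.0115 = 1.043868.
So r_nom = 4.3868%.

4.39%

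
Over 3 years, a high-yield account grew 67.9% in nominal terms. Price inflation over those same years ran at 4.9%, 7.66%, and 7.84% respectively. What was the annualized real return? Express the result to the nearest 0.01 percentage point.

Cumulative inflation factor: 1.049 × 1.0766 × 1.0784 ≈ 1.21789.
Nominal growth factor: 1.67900. Real growth factor = 1.67900 / 1.21789 ≈ 1.37861.
Annualized: 1.37861^(1/3) − 1 ≈ 0.11296.

11.30%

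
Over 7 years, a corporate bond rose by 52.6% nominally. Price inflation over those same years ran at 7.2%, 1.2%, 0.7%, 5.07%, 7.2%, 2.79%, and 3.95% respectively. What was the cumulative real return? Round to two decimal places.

16.06%

Cumulative inflation factor: 1.072 × 1.012 × 1.007 × 1.0507 × 1.072 × 1.0279 × 1.0395 ≈ 1.31478.
Nominal growth factor: 1.52600. Real growth factor = 1.52600 / 1.31478 ≈ 1.16065.
Total real return ≈ 16.0649%.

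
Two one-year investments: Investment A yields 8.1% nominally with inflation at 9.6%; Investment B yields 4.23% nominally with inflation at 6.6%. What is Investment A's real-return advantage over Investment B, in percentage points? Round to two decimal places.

0.85

Investment A real return: 1.081/1.096 − 1 = -1.369%.
Investment B real return: 1.0423/1.066 − 1 = -2.223%.
Difference: -1.369 − (-2.223) = 0.854 pp.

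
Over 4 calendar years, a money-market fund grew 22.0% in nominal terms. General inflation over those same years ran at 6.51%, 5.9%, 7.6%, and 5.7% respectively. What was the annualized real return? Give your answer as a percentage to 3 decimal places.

Cumulative inflation factor: 1.0651 × 1.059 × 1.076 × 1.057 ≈ 1.28284.
Nominal growth factor: 1.22000. Real growth factor = 1.22000 / 1.28284 ≈ 0.95101.
Annualized: 0.95101^(1/4) − 1 ≈ -0.01248.

-1.248%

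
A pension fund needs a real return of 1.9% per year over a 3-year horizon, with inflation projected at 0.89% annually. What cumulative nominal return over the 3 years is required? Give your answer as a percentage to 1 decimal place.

8.7%

Required annual nominal rate: (1+1.9%)(1+0.89%) − 1 = 2.80691%.
Cumulative over 3 years: (1 + 0.0280691)^3 − 1 ≈ 0.08659.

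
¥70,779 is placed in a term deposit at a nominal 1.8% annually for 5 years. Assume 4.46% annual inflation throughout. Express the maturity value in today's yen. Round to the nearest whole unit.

Nominal value at maturity: ¥70,779 × (1 + 1.8%)^5 ≈ ¥77,383.
Price-level factor over 5 years: (1 + 4.46%)^5 ≈ 1.2437987256.
The maturity value deflated by that factor is the answer in today's purchasing power.

¥62,215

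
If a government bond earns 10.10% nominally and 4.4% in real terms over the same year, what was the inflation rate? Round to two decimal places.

From (1+r_nom) = (1+r_real)(1+π), we get 1+π = (1 + 10.10%)/(1 + 4.4%) = 1.1010/1.044 ≈ 1.05460.
So π ≈ 5.4598%.

5.46%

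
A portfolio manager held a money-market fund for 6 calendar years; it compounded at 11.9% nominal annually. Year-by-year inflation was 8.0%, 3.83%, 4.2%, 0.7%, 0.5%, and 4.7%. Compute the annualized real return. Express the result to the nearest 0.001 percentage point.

7.987%

Cumulative inflation factor: 1.080 × 1.0383 × 1.042 × 1.007 × 1.005 × 1.047 ≈ 1.23810.
Nominal growth factor: 1.96327. Real growth factor = 1.96327 / 1.23810 ≈ 1.58571.
Annualized: 1.58571^(1/6) − 1 ≈ 0.07987.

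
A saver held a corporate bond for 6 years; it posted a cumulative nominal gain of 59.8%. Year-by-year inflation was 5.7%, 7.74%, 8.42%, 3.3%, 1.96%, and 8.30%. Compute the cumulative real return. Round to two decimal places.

Cumulative inflation factor: 1.057 × 1.0774 × 1.0842 × 1.033 × 1.0196 × 1.0830 ≈ 1.40838.
Nominal growth factor: 1.59800. Real growth factor = 1.59800 / 1.40838 ≈ 1.13464.
Total real return ≈ 13.4637%.

13.46%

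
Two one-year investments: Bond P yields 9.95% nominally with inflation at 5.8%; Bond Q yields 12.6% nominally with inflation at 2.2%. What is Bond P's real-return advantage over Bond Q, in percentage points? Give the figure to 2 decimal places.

Bond P real return: 1.0995/1.058 − 1 = 3.922%.
Bond Q real return: 1.126/1.022 − 1 = 10.176%.
Difference: 3.922 − 10.176 = -6.254 pp.

-6.25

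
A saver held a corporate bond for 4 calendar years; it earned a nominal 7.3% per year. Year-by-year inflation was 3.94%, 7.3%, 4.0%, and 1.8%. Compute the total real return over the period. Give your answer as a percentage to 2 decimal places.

12.26%

Cumulative inflation factor: 1.0394 × 1.073 × 1.040 × 1.018 ≈ 1.18077.
Nominal growth factor: 1.32556. Real growth factor = 1.32556 / 1.18077 ≈ 1.12263.
Total real return ≈ 12.2627%.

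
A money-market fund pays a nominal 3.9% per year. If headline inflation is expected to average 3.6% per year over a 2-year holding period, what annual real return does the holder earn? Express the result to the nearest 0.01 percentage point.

With constant rates the annual real return is the same each year: (1+3.9%)/(1+3.6%) − 1 = 0.00290.

0.29%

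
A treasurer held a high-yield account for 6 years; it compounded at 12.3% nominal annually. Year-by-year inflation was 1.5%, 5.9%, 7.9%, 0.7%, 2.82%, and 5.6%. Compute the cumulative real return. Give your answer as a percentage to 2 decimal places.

58.17%

Cumulative inflation factor: 1.015 × 1.059 × 1.079 × 1.007 × 1.0282 × 1.056 ≈ 1.26810.
Nominal growth factor: 2.00576. Real growth factor = 2.00576 / 1.26810 ≈ 1.58170.
Total real return ≈ 58.1700%.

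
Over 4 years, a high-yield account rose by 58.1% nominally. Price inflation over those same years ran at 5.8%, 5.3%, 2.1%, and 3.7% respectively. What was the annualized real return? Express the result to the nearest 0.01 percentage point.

7.60%

Cumulative inflation factor: 1.058 × 1.053 × 1.021 × 1.037 ≈ 1.17956.
Nominal growth factor: 1.58100. Real growth factor = 1.58100 / 1.17956 ≈ 1.34033.
Annualized: 1.34033^(1/4) − 1 ≈ 0.07598.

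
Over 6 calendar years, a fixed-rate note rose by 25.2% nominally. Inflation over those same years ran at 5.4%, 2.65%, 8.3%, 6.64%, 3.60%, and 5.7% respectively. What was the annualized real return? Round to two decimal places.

-1.47%

Cumulative inflation factor: 1.054 × 1.0265 × 1.083 × 1.0664 × 1.0360 × 1.057 ≈ 1.36830.
Nominal growth factor: 1.25200. Real growth factor = 1.25200 / 1.36830 ≈ 0.91500.
Annualized: 0.91500^(1/6) − 1 ≈ -0.01470.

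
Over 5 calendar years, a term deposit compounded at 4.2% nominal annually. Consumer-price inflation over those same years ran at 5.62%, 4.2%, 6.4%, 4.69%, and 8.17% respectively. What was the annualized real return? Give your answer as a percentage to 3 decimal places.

-1.519%

Cumulative inflation factor: 1.0562 × 1.042 × 1.064 × 1.0469 × 1.0817 ≈ 1.32607.
Nominal growth factor: 1.22840. Real growth factor = 1.22840 / 1.32607 ≈ 0.92634.
Annualized: 0.92634^(1/5) − 1 ≈ -0.01519.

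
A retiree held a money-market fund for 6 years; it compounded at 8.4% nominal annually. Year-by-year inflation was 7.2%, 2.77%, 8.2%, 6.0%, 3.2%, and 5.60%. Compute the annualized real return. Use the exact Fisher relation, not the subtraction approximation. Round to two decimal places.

Cumulative inflation factor: 1.072 × 1.0277 × 1.082 × 1.060 × 1.032 × 1.0560 ≈ 1.37701.
Nominal growth factor: 1.62247. Real growth factor = 1.62247 / 1.37701 ≈ 1.17825.
Annualized: 1.17825^(1/6) − 1 ≈ 0.02772.

2.77%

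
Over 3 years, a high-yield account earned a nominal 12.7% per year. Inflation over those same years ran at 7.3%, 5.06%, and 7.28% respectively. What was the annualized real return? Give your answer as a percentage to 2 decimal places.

Cumulative inflation factor: 1.073 × 1.0506 × 1.0728 ≈ 1.20936.
Nominal growth factor: 1.43144. Real growth factor = 1.43144 / 1.20936 ≈ 1.18363.
Annualized: 1.18363^(1/3) − 1 ≈ 0.05780.

5.78%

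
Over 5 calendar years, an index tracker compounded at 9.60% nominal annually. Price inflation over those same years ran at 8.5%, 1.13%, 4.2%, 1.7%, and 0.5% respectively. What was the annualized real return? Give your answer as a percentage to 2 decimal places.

6.24%

Cumulative inflation factor: 1.085 × 1.0113 × 1.042 × 1.017 × 1.005 ≈ 1.16860.
Nominal growth factor: 1.58144. Real growth factor = 1.58144 / 1.16860 ≈ 1.35328.
Annualized: 1.35328^(1/5) − 1 ≈ 0.06237.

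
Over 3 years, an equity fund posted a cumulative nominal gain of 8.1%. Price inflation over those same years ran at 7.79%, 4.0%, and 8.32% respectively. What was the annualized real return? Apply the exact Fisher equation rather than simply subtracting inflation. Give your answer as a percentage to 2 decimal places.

Cumulative inflation factor: 1.0779 × 1.040 × 1.0832 ≈ 1.21428.
Nominal growth factor: 1.08100. Real growth factor = 1.08100 / 1.21428 ≈ 0.89024.
Annualized: 0.89024^(1/3) − 1 ≈ -0.03801.

-3.80%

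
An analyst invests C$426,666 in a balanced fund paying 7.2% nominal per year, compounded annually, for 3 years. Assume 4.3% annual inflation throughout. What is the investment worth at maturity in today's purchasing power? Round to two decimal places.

Nominal value at maturity: C$426,666 × (1 + 7.2%)^3 ≈ C$525,620.62.
Price-level factor over 3 years: (1 + 4.3%)^3 = 1.134626507.
Dividing the nominal maturity value by the price-level factor gives the value in today's money.

C$463,254.31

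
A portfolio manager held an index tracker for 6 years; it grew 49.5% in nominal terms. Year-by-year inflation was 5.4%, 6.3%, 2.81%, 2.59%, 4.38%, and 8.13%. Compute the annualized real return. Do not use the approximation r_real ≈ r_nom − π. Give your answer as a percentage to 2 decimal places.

1.92%

Cumulative inflation factor: 1.054 × 1.063 × 1.0281 × 1.0259 × 1.0438 × 1.0813 ≈ 1.33376.
Nominal growth factor: 1.49500. Real growth factor = 1.49500 / 1.33376 ≈ 1.12089.
Annualized: 1.12089^(1/6) − 1 ≈ 0.01920.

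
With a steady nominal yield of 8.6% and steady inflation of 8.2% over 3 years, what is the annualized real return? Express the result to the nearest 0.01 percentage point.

With constant rates the annual real return is the same each year: (1+8.6%)/(1+8.2%) − 1 = 0.00370.

0.37%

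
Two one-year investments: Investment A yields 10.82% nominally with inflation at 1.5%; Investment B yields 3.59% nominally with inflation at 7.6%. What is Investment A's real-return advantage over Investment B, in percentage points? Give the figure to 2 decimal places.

12.91

Investment A real return: 1.1082/1.015 − 1 = 9.182%.
Investment B real return: 1.0359/1.076 − 1 = -3.727%.
Difference: 9.182 − (-3.727) = 12.909 pp.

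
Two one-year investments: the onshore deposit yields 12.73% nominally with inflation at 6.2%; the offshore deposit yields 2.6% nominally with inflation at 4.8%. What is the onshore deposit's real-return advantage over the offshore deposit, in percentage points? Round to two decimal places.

The onshore deposit real return: 1.1273/1.062 − 1 = 6.149%.
The offshore deposit real return: 1.026/1.048 − 1 = -2.099%.
Difference: 6.149 − (-2.099) = 8.248 pp.

8.25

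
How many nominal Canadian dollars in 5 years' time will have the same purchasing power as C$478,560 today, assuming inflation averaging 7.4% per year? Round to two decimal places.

C$683,845.20

Cumulative price-level factor: (1+7.4%)^5 ≈ 1.4289643919.
Multiplying C$478,560 by the price-level factor gives the future nominal sum.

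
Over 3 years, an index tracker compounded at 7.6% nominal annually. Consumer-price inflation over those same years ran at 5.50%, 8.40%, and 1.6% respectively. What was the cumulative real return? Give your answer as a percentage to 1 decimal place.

7.2%

Cumulative inflation factor: 1.0550 × 1.0840 × 1.016 ≈ 1.16192.
Nominal growth factor: 1.24577. Real growth factor = 1.24577 / 1.16192 ≈ 1.07216.
Total real return ≈ 7.2164%.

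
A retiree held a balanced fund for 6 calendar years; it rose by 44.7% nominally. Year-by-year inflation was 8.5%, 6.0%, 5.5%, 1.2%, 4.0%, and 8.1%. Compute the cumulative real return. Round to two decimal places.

Cumulative inflation factor: 1.085 × 1.060 × 1.055 × 1.012 × 1.040 × 1.081 ≈ 1.38047.
Nominal growth factor: 1.44700. Real growth factor = 1.44700 / 1.38047 ≈ 1.04819.
Total real return ≈ 4.8192%.

4.82%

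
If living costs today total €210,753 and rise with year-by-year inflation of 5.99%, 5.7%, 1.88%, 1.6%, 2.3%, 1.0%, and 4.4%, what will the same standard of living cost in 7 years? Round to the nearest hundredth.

Cumulative price-level factor: 1.0599 × 1.057 × 1.0188 × 1.016 × 1.023 × 1.010 × 1.044 ≈ 1.2508926188.
The nominal amount required is €210,753 scaled up by that factor.

€263,629.37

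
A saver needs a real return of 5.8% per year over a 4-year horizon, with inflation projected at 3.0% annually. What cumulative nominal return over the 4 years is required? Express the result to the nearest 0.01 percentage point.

Required annual nominal rate: (1+5.8%)(1+3.0%) − 1 = 8.974%.
Cumulative over 4 years: (1 + 0.08974)^4 − 1 ≈ 0.41024.

41.02%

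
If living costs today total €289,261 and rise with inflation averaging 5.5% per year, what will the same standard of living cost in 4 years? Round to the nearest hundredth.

Cumulative price-level factor: (1+5.5%)^4 ≈ 1.2388246506.
The nominal amount required is €289,261 scaled up by that factor.

€358,343.66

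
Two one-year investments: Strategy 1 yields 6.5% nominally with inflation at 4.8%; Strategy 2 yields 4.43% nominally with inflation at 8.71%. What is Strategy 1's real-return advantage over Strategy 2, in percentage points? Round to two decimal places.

Strategy 1 real return: 1.065/1.048 − 1 = 1.622%.
Strategy 2 real return: 1.0443/1.0871 − 1 = -3.937%.
Difference: 1.622 − (-3.937) = 5.559 pp.

5.56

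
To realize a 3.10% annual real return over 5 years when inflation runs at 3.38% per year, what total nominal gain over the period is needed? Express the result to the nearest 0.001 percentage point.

37.555%

Required annual nominal rate: (1+3.10%)(1+3.38%) − 1 = 6.58478%.
Cumulative over 5 years: (1 + 0.0658478)^5 − 1 ≈ 0.37555.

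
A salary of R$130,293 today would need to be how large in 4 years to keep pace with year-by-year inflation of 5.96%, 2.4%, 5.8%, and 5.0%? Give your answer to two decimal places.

Cumulative price-level factor: 1.0596 × 1.024 × 1.058 × 1.050 ≈ 1.2053602714.
Multiplying R$130,293 by the price-level factor gives the future nominal sum.

R$157,050.01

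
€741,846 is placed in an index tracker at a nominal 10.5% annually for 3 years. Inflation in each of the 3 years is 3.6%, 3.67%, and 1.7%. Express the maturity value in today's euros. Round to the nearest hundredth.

€916,361.40

Nominal value at maturity: €741,846 × (1 + 10.5%)^3 ≈ €1,000,922.83.
Price-level factor over 3 years: 1.036 × 1.0367 × 1.017 = 1.0922795604.
Dividing the nominal maturity value by the price-level factor gives the value in today's money.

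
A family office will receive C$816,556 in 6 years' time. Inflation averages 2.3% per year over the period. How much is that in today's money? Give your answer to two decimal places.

C$712,413.55

Price-level factor over 6 years: (1 + 2.3%)^6 ≈ 1.1461825764.
Purchasing power today: C$816,556 divided by that factor.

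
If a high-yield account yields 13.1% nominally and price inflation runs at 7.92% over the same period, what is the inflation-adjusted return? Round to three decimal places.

Real return via the Fisher equation: (1 + 13.1%)/(1 + 7.92%) − 1 = 1.131/1.0792 − 1 ≈ 0.04800.

4.800%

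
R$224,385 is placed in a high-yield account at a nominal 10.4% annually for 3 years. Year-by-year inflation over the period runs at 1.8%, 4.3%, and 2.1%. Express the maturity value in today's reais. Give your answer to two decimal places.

Nominal value at maturity: R$224,385 × (1 + 10.4%)^3 ≈ R$301,926.37.
Price-level factor over 3 years: 1.018 × 1.043 × 1.021 = 1.084071254.
Dividing the nominal maturity value by the price-level factor gives the value in today's money.

R$278,511.55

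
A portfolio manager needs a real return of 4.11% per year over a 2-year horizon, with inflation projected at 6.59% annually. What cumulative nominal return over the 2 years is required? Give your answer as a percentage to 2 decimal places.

Required annual nominal rate: (1+4.11%)(1+6.59%) − 1 = 10.970849%.
Cumulative over 2 years: (1 + 0.10970849)^2 − 1 ≈ 0.23145.

23.15%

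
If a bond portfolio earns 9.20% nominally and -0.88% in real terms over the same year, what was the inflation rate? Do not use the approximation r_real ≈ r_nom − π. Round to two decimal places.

From (1+r_nom) = (1+r_real)(1+π), we get 1+π = (1 + 9.20%)/(1 − 0.88%) = 1.0920/0.9912 ≈ 1.10169.
So π ≈ 10.1695%.

10.17%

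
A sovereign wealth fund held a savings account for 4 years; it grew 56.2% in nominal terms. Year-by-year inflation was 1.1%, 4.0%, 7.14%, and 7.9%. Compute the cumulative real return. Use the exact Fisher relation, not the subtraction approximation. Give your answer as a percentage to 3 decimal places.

Cumulative inflation factor: 1.011 × 1.040 × 1.0714 × 1.079 ≈ 1.21551.
Nominal growth factor: 1.56200. Real growth factor = 1.56200 / 1.21551 ≈ 1.28506.
Total real return ≈ 28.5060%.

28.506%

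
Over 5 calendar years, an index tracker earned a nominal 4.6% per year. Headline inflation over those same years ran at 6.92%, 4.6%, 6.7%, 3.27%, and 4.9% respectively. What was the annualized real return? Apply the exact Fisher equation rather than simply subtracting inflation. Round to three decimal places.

Cumulative inflation factor: 1.0692 × 1.046 × 1.067 × 1.0327 × 1.049 ≈ 1.29272.
Nominal growth factor: 1.25216. Real growth factor = 1.25216 / 1.29272 ≈ 0.96862.
Annualized: 0.96862^(1/5) − 1 ≈ -0.00636.

-0.636%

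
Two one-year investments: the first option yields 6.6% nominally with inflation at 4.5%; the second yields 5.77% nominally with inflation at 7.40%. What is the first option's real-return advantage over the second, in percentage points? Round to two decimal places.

3.53

The first option real return: 1.066/1.045 − 1 = 2.010%.
The second real return: 1.0577/1.0740 − 1 = -1.518%.
Difference: 2.010 − (-1.518) = 3.528 pp.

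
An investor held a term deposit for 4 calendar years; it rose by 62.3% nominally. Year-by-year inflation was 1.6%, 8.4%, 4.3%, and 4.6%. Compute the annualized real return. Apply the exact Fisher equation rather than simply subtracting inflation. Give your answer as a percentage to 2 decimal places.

7.81%

Cumulative inflation factor: 1.016 × 1.084 × 1.043 × 1.046 ≈ 1.20154.
Nominal growth factor: 1.62300. Real growth factor = 1.62300 / 1.20154 ≈ 1.35076.
Annualized: 1.35076^(1/4) − 1 ≈ 0.07806.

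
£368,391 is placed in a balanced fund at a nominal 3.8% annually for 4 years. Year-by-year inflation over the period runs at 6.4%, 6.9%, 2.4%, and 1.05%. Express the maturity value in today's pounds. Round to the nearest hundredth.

£363,364.77

Nominal value at maturity: £368,391 × (1 + 3.8%)^4 ≈ £427,659.80.
Price-level factor over 4 years: 1.064 × 1.069 × 1.024 × 1.0105 ≈ 1.1769434808.
Dividing the nominal maturity value by the price-level factor gives the value in today's money.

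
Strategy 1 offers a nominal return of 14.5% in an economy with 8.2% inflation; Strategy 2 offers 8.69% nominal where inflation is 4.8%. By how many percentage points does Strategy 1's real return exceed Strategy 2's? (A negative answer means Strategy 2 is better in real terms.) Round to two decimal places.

2.11

Strategy 1 real return: 1.145/1.082 − 1 = 5.823%.
Strategy 2 real return: 1.0869/1.048 − 1 = 3.712%.
Difference: 5.823 − 3.712 = 2.111 pp.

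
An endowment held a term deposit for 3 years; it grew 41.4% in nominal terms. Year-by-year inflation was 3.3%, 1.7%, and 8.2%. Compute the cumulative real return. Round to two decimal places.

Cumulative inflation factor: 1.033 × 1.017 × 1.082 ≈ 1.13671.
Nominal growth factor: 1.41400. Real growth factor = 1.41400 / 1.13671 ≈ 1.24394.
Total real return ≈ 24.3944%.

24.39%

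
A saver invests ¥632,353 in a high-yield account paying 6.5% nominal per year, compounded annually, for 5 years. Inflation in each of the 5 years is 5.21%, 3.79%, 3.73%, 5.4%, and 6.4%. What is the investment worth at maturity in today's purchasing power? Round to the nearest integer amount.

¥682,038

Nominal value at maturity: ¥632,353 × (1 + 6.5%)^5 ≈ ¥866,378.
Price-level factor over 5 years: 1.0521 × 1.0379 × 1.0373 × 1.054 × 1.064 ≈ 1.2702790901.
Dividing the nominal maturity value by the price-level factor gives the value in today's money.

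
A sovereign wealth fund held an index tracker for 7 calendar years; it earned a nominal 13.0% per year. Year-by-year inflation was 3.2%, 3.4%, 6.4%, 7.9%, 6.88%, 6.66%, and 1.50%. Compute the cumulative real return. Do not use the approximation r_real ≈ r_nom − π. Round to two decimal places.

65.97%

Cumulative inflation factor: 1.032 × 1.034 × 1.064 × 1.079 × 1.0688 × 1.0666 × 1.0150 ≈ 1.41751.
Nominal growth factor: 2.35261. Real growth factor = 2.35261 / 1.41751 ≈ 1.65967.
Total real return ≈ 65.9670%.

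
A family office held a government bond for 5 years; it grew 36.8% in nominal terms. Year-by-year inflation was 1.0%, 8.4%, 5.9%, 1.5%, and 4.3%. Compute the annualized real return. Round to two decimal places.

Cumulative inflation factor: 1.010 × 1.084 × 1.059 × 1.015 × 1.043 ≈ 1.22743.
Nominal growth factor: 1.36800. Real growth factor = 1.36800 / 1.22743 ≈ 1.11452.
Annualized: 1.11452^(1/5) − 1 ≈ 0.02192.

2.19%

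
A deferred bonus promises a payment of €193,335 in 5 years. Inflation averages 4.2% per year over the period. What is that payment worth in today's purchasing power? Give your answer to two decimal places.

€157,388.10

Price-level factor over 5 years: (1 + 4.2%)^5 ≈ 1.2283965692.
Purchasing power today: €193,335 divided by that factor.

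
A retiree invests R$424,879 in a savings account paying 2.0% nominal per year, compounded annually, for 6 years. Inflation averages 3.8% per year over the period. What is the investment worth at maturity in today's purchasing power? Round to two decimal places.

R$382,544.69

Nominal value at maturity: R$424,879 × (1 + 2.0%)^6 ≈ R$478,482.76.
Price-level factor over 6 years: (1 + 3.8%)^6 ≈ 1.2507891955.
Dividing the nominal maturity value by the price-level factor gives the value in today's money.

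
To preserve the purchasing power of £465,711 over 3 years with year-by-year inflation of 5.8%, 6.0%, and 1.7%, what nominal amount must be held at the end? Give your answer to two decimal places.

£531,164.43

Cumulative price-level factor: 1.058 × 1.060 × 1.017 = 1.14054516.
Multiplying £465,711 by the price-level factor gives the future nominal sum.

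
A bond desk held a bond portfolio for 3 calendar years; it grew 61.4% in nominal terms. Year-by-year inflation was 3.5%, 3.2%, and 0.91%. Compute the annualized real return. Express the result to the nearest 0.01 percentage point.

Cumulative inflation factor: 1.035 × 1.032 × 1.0091 ≈ 1.07784.
Nominal growth factor: 1.61400. Real growth factor = 1.61400 / 1.07784 ≈ 1.49744.
Annualized: 1.49744^(1/3) − 1 ≈ 0.14406.

14.41%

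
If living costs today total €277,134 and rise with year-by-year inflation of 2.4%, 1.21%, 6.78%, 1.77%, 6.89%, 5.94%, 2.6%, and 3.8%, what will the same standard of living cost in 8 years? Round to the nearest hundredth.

Cumulative price-level factor: 1.024 × 1.0121 × 1.0678 × 1.0177 × 1.0689 × 1.0594 × 1.026 × 1.038 ≈ 1.3582347342.
Multiplying €277,134 by the price-level factor gives the future nominal sum.

€376,413.02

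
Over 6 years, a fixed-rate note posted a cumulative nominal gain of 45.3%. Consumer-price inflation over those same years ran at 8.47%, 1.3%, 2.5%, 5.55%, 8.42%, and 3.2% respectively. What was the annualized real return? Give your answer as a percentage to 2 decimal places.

Cumulative inflation factor: 1.0847 × 1.013 × 1.025 × 1.0555 × 1.0842 × 1.032 ≈ 1.33012.
Nominal growth factor: 1.45300. Real growth factor = 1.45300 / 1.33012 ≈ 1.09238.
Annualized: 1.09238^(1/6) − 1 ≈ 0.01484.

1.48%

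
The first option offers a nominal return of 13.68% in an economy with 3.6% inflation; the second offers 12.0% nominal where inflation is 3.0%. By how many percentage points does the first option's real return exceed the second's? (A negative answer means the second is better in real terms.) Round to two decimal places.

0.99

The first option real return: 1.1368/1.036 − 1 = 9.730%.
The second real return: 1.120/1.030 − 1 = 8.738%.
Difference: 9.730 − 8.738 = 0.992 pp.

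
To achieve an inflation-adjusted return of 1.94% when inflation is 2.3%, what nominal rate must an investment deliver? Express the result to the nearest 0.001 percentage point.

By the Fisher equation, 1 + r_nom = (1 + 1.94%)(1 + 2.3%) = 1.0194 × 1.023 = 1.0428462.
So r_nom = 4.28462%.

4.285%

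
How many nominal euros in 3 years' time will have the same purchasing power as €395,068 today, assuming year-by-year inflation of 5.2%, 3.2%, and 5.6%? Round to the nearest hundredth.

€452,930.13

Cumulative price-level factor: 1.052 × 1.032 × 1.056 = 1.146461184.
The nominal amount required is €395,068 scaled up by that factor.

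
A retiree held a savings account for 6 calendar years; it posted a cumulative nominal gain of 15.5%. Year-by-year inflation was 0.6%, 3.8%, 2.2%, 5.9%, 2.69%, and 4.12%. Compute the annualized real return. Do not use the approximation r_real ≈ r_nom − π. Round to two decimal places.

-0.75%

Cumulative inflation factor: 1.006 × 1.038 × 1.022 × 1.059 × 1.0269 × 1.0412 ≈ 1.20838.
Nominal growth factor: 1.15500. Real growth factor = 1.15500 / 1.20838 ≈ 0.95582.
Annualized: 0.95582^(1/6) − 1 ≈ -0.00750.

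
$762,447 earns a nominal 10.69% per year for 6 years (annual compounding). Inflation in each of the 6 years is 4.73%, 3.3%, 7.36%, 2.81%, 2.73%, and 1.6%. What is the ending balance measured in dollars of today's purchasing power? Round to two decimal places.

$1,125,174.03

Nominal value at maturity: $762,447 × (1 + 10.69%)^6 ≈ $1,402,361.51.
Price-level factor over 6 years: 1.0473 × 1.033 × 1.0736 × 1.0281 × 1.0273 × 1.016 ≈ 1.2463507607.
Dividing the nominal maturity value by the price-level factor gives the value in today's money.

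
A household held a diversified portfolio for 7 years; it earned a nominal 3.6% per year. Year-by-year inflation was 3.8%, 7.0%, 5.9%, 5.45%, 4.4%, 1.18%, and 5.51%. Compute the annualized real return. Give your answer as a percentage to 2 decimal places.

-1.08%

Cumulative inflation factor: 1.038 × 1.070 × 1.059 × 1.0545 × 1.044 × 1.0118 × 1.0551 ≈ 1.38233.
Nominal growth factor: 1.28091. Real growth factor = 1.28091 / 1.38233 ≈ 0.92663.
Annualized: 0.92663^(1/7) − 1 ≈ -0.01083.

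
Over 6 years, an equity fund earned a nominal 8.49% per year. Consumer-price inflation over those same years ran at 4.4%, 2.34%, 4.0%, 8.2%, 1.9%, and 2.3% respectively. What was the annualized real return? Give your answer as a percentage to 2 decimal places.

Cumulative inflation factor: 1.044 × 1.0234 × 1.040 × 1.082 × 1.019 × 1.023 ≈ 1.25330.
Nominal growth factor: 1.63057. Real growth factor = 1.63057 / 1.25330 ≈ 1.30101.
Annualized: 1.30101^(1/6) − 1 ≈ 0.04483.

4.48%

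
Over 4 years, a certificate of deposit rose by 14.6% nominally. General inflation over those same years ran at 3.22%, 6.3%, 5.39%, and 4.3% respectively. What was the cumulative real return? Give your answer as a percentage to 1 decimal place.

Cumulative inflation factor: 1.0322 × 1.063 × 1.0539 × 1.043 ≈ 1.20609.
Nominal growth factor: 1.14600. Real growth factor = 1.14600 / 1.20609 ≈ 0.95018.
Total real return ≈ -4.9825%.

-5.0%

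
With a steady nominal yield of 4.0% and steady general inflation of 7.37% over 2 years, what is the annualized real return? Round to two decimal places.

With constant rates the annual real return is the same each year: (1+4.0%)/(1+7.37%) − 1 = -0.03139.

-3.14%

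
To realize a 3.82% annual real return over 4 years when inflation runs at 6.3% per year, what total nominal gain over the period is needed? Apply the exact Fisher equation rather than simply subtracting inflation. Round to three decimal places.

48.340%

Required annual nominal rate: (1+3.82%)(1+6.3%) − 1 = 10.36066%.
Cumulative over 4 years: (1 + 0.1036066)^4 − 1 ≈ 0.48340.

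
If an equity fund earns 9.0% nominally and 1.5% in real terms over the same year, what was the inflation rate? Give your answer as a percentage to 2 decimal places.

From (1+r_nom) = (1+r_real)(1+π), we get 1+π = (1 + 9.0%)/(1 + 1.5%) = 1.090/1.015 ≈ 1.07389.
So π ≈ 7.3892%.

7.39%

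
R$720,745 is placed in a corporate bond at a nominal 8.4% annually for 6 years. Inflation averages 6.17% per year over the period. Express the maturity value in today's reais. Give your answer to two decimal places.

R$816,481.65

Nominal value at maturity: R$720,745 × (1 + 8.4%)^6 ≈ R$1,169,384.50.
Price-level factor over 6 years: (1 + 6.17%)^6 ≈ 1.4322238587.
The maturity value deflated by that factor is the answer in today's purchasing power.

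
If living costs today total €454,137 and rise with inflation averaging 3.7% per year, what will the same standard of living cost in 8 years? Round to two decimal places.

Cumulative price-level factor: (1+3.7%)^8 ≈ 1.3373037151.
The nominal amount required is €454,137 scaled up by that factor.

€607,319.10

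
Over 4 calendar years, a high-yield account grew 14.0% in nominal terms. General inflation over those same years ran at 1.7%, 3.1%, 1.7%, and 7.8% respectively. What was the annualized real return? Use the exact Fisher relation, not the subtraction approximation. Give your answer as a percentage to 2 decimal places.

-0.21%

Cumulative inflation factor: 1.017 × 1.031 × 1.017 × 1.078 ≈ 1.14953.
Nominal growth factor: 1.14000. Real growth factor = 1.14000 / 1.14953 ≈ 0.99171.
Annualized: 0.99171^(1/4) − 1 ≈ -0.00208.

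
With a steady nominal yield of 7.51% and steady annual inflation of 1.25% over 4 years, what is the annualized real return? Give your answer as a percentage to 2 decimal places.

6.18%

With constant rates the annual real return is the same each year: (1+7.51%)/(1+1.25%) − 1 = 0.06183.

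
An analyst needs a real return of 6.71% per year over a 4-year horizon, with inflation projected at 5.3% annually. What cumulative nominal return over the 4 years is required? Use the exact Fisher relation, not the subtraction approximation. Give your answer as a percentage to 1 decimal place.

Required annual nominal rate: (1+6.71%)(1+5.3%) − 1 = 12.36563%.
Cumulative over 4 years: (1 + 0.1236563)^4 − 1 ≈ 0.59417.

59.4%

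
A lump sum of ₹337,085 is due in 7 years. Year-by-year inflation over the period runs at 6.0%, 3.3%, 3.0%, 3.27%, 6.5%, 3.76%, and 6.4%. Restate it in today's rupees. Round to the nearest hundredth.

Price-level factor over 7 years: 1.060 × 1.033 × 1.030 × 1.0327 × 1.065 × 1.0376 × 1.064 ≈ 1.3694266879.
Purchasing power today: ₹337,085 divided by that factor.

₹246,150.45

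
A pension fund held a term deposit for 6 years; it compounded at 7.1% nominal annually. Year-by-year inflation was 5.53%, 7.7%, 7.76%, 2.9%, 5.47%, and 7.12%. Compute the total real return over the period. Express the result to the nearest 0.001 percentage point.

Cumulative inflation factor: 1.0553 × 1.077 × 1.0776 × 1.029 × 1.0547 × 1.0712 ≈ 1.42385.
Nominal growth factor: 1.50917. Real growth factor = 1.50917 / 1.42385 ≈ 1.05992.
Total real return ≈ 5.9919%.

5.992%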